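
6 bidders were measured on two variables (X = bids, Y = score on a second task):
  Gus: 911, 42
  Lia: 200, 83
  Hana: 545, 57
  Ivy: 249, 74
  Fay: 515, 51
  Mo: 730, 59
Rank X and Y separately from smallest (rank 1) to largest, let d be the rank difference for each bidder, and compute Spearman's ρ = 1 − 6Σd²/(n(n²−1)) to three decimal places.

Ranks of variable 1: 6, 1, 4, 2, 3, 5
Ranks of variable 2: 1, 6, 3, 5, 2, 4
d = r₁ − r₂: 5, -5, 1, -3, 1, 1
d²: 25, 25, 1, 9, 1, 1; Σd² = 62
ρ = 1 − 6·62/(6·35) = 1 − 372/210 = -0.771

-0.771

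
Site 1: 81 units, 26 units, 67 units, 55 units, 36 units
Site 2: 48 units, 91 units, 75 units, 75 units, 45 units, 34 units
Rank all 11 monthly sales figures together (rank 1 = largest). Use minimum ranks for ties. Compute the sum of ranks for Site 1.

Sorted (descending): 91, 81, 75, 75, 67, 55, 48, 45, 36, 34, 26
The 2 values of 75 occupy positions 3–4 → each gets rank 3.
Site 1 values → pooled ranks: 81→2, 26→11, 67→5, 55→6, 36→9
Rank sum = 2 + 11 + 5 + 6 + 9 = 33

33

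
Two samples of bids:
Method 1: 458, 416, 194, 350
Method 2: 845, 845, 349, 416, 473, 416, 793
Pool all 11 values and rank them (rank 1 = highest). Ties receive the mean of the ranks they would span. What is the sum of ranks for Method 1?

32

Sorted (descending): 845, 845, 793, 473, 458, 416, 416, 416, 350, 349, 194
The 2 values of 845 occupy positions 1–2 → average rank (1+2)/2 = 1.5.
The 3 values of 416 occupy positions 6–8 → average rank 7.
Method 1 values → pooled ranks: 458→5, 416→7, 194→11, 350→9
Rank sum = 5 + 7 + 11 + 9 = 32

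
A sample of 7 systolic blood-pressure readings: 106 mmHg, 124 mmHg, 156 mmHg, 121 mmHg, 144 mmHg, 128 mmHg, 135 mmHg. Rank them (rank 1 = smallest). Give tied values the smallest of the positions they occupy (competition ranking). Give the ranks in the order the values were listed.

1, 3, 7, 2, 6, 4, 5

Sorted (ascending): 106, 121, 124, 128, 135, 144, 156
No ties — each value takes its position as its rank.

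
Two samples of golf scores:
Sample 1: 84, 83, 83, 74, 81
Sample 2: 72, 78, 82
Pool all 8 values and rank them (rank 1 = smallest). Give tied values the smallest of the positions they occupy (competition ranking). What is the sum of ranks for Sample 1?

Sorted (ascending): 72, 74, 78, 81, 82, 83, 83, 84
The 2 values of 83 occupy positions 6–7 → each gets rank 6.
Sample 1 values → pooled ranks: 84→8, 83→6, 83→6, 74→2, 81→4
Rank sum = 8 + 6 + 6 + 2 + 4 = 26

26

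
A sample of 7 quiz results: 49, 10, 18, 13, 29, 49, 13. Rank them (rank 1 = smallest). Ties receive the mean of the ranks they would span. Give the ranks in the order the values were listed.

6.5, 1, 4, 2.5, 5, 6.5, 2.5

Sorted (ascending): 10, 13, 13, 18, 29, 49, 49
The 2 values of 13 occupy positions 2–3 → average rank (2+3)/2 = 2.5.
The 2 values of 49 occupy positions 6–7 → average rank (6+7)/2 = 6.5.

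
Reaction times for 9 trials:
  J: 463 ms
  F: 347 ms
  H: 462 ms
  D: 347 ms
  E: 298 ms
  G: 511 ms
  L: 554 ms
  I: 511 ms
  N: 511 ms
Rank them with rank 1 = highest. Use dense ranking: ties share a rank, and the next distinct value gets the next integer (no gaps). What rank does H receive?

4

Sorted (descending): 554, 511, 511, 511, 463, 462, 347, 347, 298
The 3 values of 511 share dense rank 2.
The 2 values of 347 share dense rank 5.
Remaining distinct values take the next consecutive integers.
H has value 462 ms → rank 4.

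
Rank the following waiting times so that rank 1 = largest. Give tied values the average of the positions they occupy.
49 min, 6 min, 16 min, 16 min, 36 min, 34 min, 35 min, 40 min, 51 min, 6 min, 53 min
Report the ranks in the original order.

3, 10.5, 8.5, 8.5, 5, 7, 6, 4, 2, 10.5, 1

Sorted (descending): 53, 51, 49, 40, 36, 35, 34, 16, 16, 6, 6
The 2 values of 16 occupy positions 8–9 → average rank (8+9)/2 = 8.5.
The 2 values of 6 occupy positions 10–11 → average rank (10+11)/2 = 10.5.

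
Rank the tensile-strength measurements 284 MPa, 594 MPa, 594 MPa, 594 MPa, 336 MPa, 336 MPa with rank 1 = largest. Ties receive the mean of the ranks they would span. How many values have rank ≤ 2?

Sorted (descending): 594, 594, 594, 336, 336, 284
The 3 values of 594 occupy positions 1–3 → average rank 2.
The 2 values of 336 occupy positions 4–5 → average rank (4+5)/2 = 4.5.
Ranks ≤ 2: {2, 2, 2} → 3 values.

3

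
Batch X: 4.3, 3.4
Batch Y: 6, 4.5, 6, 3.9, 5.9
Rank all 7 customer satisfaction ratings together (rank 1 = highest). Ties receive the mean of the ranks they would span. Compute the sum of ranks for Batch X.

12

Sorted (descending): 6, 6, 5.9, 4.5, 4.3, 3.9, 3.4
The 2 values of 6 occupy positions 1–2 → average rank (1+2)/2 = 1.5.
Batch X values → pooled ranks: 4.3→5, 3.4→7
Rank sum = 5 + 7 = 12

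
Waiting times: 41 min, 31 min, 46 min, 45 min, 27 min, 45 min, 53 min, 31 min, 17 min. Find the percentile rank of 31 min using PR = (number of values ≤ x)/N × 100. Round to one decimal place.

N = 9.
Strictly below 31: 2. Equal to 31: 2.
PR = 4/9 × 100 = 44.4

44.4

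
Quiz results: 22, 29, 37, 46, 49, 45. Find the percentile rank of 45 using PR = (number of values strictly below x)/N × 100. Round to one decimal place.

50.0

N = 6.
Strictly below 45: 3. Equal to 45: 1.
PR = 3/6 × 100 = 50.0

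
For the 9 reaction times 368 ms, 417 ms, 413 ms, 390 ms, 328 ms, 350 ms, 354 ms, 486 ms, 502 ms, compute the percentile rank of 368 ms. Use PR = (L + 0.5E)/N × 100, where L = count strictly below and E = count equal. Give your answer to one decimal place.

38.9

N = 9.
Strictly below 368: 3. Equal to 368: 1.
PR = (3 + 0.5·1)/9 × 100 = 38.9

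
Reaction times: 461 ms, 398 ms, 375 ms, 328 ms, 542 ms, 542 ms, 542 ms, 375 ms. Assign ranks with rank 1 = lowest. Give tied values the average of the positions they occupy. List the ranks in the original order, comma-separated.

Sorted (ascending): 328, 375, 375, 398, 461, 542, 542, 542
The 2 values of 375 occupy positions 2–3 → average rank (2+3)/2 = 2.5.
The 3 values of 542 occupy positions 6–8 → average rank 7.

5, 4, 2.5, 1, 7, 7, 7, 2.5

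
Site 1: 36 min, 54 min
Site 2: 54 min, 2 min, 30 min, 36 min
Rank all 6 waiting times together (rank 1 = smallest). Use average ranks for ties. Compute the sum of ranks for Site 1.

9

Sorted (ascending): 2, 30, 36, 36, 54, 54
The 2 values of 36 occupy positions 3–4 → average rank (3+4)/2 = 3.5.
The 2 values of 54 occupy positions 5–6 → average rank (5+6)/2 = 5.5.
Site 1 values → pooled ranks: 36→3.5, 54→5.5
Rank sum = 3.5 + 5.5 = 9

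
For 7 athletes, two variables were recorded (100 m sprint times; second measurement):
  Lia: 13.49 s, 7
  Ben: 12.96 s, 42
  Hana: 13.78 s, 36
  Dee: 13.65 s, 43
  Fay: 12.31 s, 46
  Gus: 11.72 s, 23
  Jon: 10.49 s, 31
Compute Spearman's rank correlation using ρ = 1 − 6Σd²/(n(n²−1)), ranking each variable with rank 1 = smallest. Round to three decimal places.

0.179

Ranks of variable 1: 5, 4, 7, 6, 3, 2, 1
Ranks of variable 2: 1, 5, 4, 6, 7, 2, 3
d = r₁ − r₂: 4, -1, 3, 0, -4, 0, -2
d²: 16, 1, 9, 0, 16, 0, 4; Σd² = 46
ρ = 1 − 6·46/(7·48) = 1 − 276/336 = 0.179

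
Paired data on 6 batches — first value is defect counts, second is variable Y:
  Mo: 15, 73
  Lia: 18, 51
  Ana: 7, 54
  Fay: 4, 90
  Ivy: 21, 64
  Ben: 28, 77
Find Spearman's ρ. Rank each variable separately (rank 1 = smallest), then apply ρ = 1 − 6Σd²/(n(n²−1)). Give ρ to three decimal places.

Ranks of variable 1: 3, 4, 2, 1, 5, 6
Ranks of variable 2: 4, 1, 2, 6, 3, 5
d = r₁ − r₂: -1, 3, 0, -5, 2, 1
d²: 1, 9, 0, 25, 4, 1; Σd² = 40
ρ = 1 − 6·40/(6·35) = 1 − 240/210 = -0.143

-0.143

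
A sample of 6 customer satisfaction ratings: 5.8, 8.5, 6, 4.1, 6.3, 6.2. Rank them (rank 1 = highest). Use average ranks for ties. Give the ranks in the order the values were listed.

5, 1, 4, 6, 2, 3

Sorted (descending): 8.5, 6.3, 6.2, 6, 5.8, 4.1
No ties — each value takes its position as its rank.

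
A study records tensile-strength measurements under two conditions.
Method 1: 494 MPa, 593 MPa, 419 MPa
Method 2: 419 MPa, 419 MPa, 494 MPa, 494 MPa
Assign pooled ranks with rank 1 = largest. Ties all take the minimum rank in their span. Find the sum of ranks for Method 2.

14

Sorted (descending): 593, 494, 494, 494, 419, 419, 419
The 3 values of 494 occupy positions 2–4 → each gets rank 2.
The 3 values of 419 occupy positions 5–7 → each gets rank 5.
Method 2 values → pooled ranks: 419→5, 419→5, 494→2, 494→2
Rank sum = 5 + 5 + 2 + 2 = 14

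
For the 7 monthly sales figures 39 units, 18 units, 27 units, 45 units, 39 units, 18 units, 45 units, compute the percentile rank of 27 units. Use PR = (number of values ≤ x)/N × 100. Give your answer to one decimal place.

42.9

N = 7.
Strictly below 27: 2. Equal to 27: 1.
PR = 3/7 × 100 = 42.9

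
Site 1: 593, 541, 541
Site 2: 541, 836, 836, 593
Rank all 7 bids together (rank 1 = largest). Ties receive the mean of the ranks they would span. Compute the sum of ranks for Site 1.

Sorted (descending): 836, 836, 593, 593, 541, 541, 541
The 2 values of 836 occupy positions 1–2 → average rank (1+2)/2 = 1.5.
The 2 values of 593 occupy positions 3–4 → average rank (3+4)/2 = 3.5.
The 3 values of 541 occupy positions 5–7 → average rank 6.
Site 1 values → pooled ranks: 593→3.5, 541→6, 541→6
Rank sum = 3.5 + 6 + 6 = 15.5

15.5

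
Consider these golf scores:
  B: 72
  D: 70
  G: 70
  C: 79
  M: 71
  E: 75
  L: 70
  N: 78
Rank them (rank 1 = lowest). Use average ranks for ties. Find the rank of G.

Sorted (ascending): 70, 70, 70, 71, 72, 75, 78, 79
The 3 values of 70 occupy positions 1–3 → average rank 2.
G has value 70 → rank 2.

2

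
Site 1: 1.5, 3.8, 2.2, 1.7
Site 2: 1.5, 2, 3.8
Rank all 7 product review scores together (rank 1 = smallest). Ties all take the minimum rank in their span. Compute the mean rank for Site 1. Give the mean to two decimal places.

Sorted (ascending): 1.5, 1.5, 1.7, 2, 2.2, 3.8, 3.8
The 2 values of 1.5 occupy positions 1–2 → each gets rank 1.
The 2 values of 3.8 occupy positions 6–7 → each gets rank 6.
Site 1 values → pooled ranks: 1.5→1, 3.8→6, 2.2→5, 1.7→3
Mean rank = (1 + 6 + 5 + 3) / 4 = 3.75

3.75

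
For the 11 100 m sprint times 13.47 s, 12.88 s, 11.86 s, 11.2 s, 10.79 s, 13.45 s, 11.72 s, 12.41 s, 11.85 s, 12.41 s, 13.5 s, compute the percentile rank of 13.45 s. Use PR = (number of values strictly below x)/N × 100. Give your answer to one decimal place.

N = 11.
Strictly below 13.45: 8. Equal to 13.45: 1.
PR = 8/11 × 100 = 72.7

72.7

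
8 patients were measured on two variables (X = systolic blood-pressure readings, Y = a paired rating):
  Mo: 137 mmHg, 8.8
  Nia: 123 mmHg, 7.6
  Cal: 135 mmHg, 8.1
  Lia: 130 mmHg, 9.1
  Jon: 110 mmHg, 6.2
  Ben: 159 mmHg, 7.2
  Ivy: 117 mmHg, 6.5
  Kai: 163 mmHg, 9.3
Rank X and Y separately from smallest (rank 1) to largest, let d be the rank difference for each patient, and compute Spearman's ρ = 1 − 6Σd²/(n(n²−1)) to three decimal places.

0.690

Ranks of variable 1: 6, 3, 5, 4, 1, 7, 2, 8
Ranks of variable 2: 6, 4, 5, 7, 1, 3, 2, 8
d = r₁ − r₂: 0, -1, 0, -3, 0, 4, 0, 0
d²: 0, 1, 0, 9, 0, 16, 0, 0; Σd² = 26
ρ = 1 − 6·26/(8·63) = 1 − 156/504 = 0.690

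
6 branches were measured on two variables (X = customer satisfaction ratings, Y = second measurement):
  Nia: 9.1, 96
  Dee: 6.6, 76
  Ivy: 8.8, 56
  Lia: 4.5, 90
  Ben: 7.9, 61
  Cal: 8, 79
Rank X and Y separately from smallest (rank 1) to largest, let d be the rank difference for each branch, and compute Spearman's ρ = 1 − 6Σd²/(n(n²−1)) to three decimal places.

0.029

Ranks of variable 1: 6, 2, 5, 1, 3, 4
Ranks of variable 2: 6, 3, 1, 5, 2, 4
d = r₁ − r₂: 0, -1, 4, -4, 1, 0
d²: 0, 1, 16, 16, 1, 0; Σd² = 34
ρ = 1 − 6·34/(6·35) = 1 − 204/210 = 0.029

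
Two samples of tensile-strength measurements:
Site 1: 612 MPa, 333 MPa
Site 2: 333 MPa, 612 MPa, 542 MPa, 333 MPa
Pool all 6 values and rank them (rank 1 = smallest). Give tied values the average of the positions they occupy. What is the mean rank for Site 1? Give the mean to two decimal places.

Sorted (ascending): 333, 333, 333, 542, 612, 612
The 3 values of 333 occupy positions 1–3 → average rank 2.
The 2 values of 612 occupy positions 5–6 → average rank (5+6)/2 = 5.5.
Site 1 values → pooled ranks: 612→5.5, 333→2
Mean rank = (5.5 + 2) / 2 = 3.75

3.75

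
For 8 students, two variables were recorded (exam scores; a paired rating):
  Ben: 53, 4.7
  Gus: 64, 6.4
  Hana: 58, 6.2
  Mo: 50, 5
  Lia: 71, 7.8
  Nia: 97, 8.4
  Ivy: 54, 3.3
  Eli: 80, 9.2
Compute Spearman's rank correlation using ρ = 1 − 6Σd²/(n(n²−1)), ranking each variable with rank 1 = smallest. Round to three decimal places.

0.881

Ranks of variable 1: 2, 5, 4, 1, 6, 8, 3, 7
Ranks of variable 2: 2, 5, 4, 3, 6, 7, 1, 8
d = r₁ − r₂: 0, 0, 0, -2, 0, 1, 2, -1
d²: 0, 0, 0, 4, 0, 1, 4, 1; Σd² = 10
ρ = 1 − 6·10/(8·63) = 1 − 60/504 = 0.881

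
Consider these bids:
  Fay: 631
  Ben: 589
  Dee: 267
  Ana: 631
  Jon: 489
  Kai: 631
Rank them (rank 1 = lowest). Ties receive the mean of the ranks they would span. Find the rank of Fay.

5

Sorted (ascending): 267, 489, 589, 631, 631, 631
The 3 values of 631 occupy positions 4–6 → average rank 5.
Fay has value 631 → rank 5.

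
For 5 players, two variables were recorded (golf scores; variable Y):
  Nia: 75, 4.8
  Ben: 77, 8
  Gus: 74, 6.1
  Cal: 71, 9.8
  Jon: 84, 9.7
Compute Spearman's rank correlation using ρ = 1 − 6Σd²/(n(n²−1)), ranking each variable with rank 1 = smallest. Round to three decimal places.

Ranks of variable 1: 3, 4, 2, 1, 5
Ranks of variable 2: 1, 3, 2, 5, 4
d = r₁ − r₂: 2, 1, 0, -4, 1
d²: 4, 1, 0, 16, 1; Σd² = 22
ρ = 1 − 6·22/(5·24) = 1 − 132/120 = -0.100

-0.100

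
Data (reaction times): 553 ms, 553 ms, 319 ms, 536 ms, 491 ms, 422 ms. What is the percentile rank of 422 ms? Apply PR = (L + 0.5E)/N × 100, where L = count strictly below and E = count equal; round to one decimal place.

25.0

N = 6.
Strictly below 422: 1. Equal to 422: 1.
PR = (1 + 0.5·1)/6 × 100 = 25.0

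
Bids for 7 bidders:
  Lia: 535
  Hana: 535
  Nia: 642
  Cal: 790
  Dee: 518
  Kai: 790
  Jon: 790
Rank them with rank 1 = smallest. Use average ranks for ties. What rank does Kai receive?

6

Sorted (ascending): 518, 535, 535, 642, 790, 790, 790
The 2 values of 535 occupy positions 2–3 → average rank (2+3)/2 = 2.5.
The 3 values of 790 occupy positions 5–7 → average rank 6.
Kai has value 790 → rank 6.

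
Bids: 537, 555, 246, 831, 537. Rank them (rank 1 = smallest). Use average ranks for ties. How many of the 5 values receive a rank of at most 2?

1

Sorted (ascending): 246, 537, 537, 555, 831
The 2 values of 537 occupy positions 2–3 → average rank (2+3)/2 = 2.5.
Ranks ≤ 2: {1} → 1 value.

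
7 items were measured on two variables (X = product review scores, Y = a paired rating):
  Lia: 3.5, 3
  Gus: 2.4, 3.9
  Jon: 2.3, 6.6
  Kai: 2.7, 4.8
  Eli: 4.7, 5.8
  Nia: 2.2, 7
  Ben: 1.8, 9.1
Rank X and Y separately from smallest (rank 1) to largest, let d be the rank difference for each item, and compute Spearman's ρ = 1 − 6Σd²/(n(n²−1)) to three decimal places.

Ranks of variable 1: 6, 4, 3, 5, 7, 2, 1
Ranks of variable 2: 1, 2, 5, 3, 4, 6, 7
d = r₁ − r₂: 5, 2, -2, 2, 3, -4, -6
d²: 25, 4, 4, 4, 9, 16, 36; Σd² = 98
ρ = 1 − 6·98/(7·48) = 1 − 588/336 = -0.750

-0.750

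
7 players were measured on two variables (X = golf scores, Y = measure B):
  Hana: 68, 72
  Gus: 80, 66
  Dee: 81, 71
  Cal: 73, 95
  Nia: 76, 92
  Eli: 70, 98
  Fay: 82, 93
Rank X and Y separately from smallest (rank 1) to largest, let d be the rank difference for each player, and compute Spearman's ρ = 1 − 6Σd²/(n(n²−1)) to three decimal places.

-0.321

Ranks of variable 1: 1, 5, 6, 3, 4, 2, 7
Ranks of variable 2: 3, 1, 2, 6, 4, 7, 5
d = r₁ − r₂: -2, 4, 4, -3, 0, -5, 2
d²: 4, 16, 16, 9, 0, 25, 4; Σd² = 74
ρ = 1 − 6·74/(7·48) = 1 − 444/336 = -0.321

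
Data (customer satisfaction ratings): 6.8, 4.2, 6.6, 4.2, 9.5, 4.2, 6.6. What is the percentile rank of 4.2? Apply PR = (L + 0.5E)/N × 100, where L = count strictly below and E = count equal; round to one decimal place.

21.4

N = 7.
Strictly below 4.2: 0. Equal to 4.2: 3.
PR = (0 + 0.5·3)/7 × 100 = 21.4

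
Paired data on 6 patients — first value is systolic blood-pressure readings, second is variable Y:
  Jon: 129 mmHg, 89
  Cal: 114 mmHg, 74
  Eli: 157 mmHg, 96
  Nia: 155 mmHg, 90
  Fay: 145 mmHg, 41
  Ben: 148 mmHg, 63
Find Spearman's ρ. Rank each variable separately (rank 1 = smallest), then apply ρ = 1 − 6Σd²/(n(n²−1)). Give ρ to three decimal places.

Ranks of variable 1: 2, 1, 6, 5, 3, 4
Ranks of variable 2: 4, 3, 6, 5, 1, 2
d = r₁ − r₂: -2, -2, 0, 0, 2, 2
d²: 4, 4, 0, 0, 4, 4; Σd² = 16
ρ = 1 − 6·16/(6·35) = 1 − 96/210 = 0.543

0.543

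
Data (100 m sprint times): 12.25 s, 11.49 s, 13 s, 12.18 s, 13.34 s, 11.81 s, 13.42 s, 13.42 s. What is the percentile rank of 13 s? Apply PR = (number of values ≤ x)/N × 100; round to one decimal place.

N = 8.
Strictly below 13: 4. Equal to 13: 1.
PR = 5/8 × 100 = 62.5

62.5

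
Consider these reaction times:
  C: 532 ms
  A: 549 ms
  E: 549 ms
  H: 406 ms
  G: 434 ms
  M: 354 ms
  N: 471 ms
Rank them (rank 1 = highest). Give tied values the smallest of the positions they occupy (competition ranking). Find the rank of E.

Sorted (descending): 549, 549, 532, 471, 434, 406, 354
The 2 values of 549 occupy positions 1–2 → each gets rank 1.
E has value 549 ms → rank 1.

1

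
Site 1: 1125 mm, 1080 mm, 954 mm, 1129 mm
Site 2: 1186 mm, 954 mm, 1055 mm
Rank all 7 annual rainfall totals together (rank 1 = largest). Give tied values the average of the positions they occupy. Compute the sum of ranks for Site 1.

15.5

Sorted (descending): 1186, 1129, 1125, 1080, 1055, 954, 954
The 2 values of 954 occupy positions 6–7 → average rank (6+7)/2 = 6.5.
Site 1 values → pooled ranks: 1125→3, 1080→4, 954→6.5, 1129→2
Rank sum = 3 + 4 + 6.5 + 2 = 15.5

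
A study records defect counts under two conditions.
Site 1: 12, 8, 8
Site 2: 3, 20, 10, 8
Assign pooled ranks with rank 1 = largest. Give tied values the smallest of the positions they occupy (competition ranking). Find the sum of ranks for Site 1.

Sorted (descending): 20, 12, 10, 8, 8, 8, 3
The 3 values of 8 occupy positions 4–6 → each gets rank 4.
Site 1 values → pooled ranks: 12→2, 8→4, 8→4
Rank sum = 2 + 4 + 4 = 10

10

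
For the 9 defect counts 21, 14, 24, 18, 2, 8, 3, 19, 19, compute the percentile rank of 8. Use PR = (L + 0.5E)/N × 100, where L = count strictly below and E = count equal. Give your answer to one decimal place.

N = 9.
Strictly below 8: 2. Equal to 8: 1.
PR = (2 + 0.5·1)/9 × 100 = 27.8

27.8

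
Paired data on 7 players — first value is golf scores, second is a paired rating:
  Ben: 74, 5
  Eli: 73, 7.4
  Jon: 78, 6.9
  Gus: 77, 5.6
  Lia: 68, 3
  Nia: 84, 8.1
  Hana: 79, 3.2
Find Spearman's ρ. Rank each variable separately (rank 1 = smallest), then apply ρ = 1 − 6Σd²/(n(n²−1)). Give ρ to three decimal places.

0.429

Ranks of variable 1: 3, 2, 5, 4, 1, 7, 6
Ranks of variable 2: 3, 6, 5, 4, 1, 7, 2
d = r₁ − r₂: 0, -4, 0, 0, 0, 0, 4
d²: 0, 16, 0, 0, 0, 0, 16; Σd² = 32
ρ = 1 − 6·32/(7·48) = 1 − 192/336 = 0.429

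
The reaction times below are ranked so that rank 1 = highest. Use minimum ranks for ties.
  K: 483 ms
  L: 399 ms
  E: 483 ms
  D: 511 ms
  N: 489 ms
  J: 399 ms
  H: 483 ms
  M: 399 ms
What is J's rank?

6

Sorted (descending): 511, 489, 483, 483, 483, 399, 399, 399
The 3 values of 483 occupy positions 3–5 → each gets rank 3.
The 3 values of 399 occupy positions 6–8 → each gets rank 6.
J has value 399 ms → rank 6.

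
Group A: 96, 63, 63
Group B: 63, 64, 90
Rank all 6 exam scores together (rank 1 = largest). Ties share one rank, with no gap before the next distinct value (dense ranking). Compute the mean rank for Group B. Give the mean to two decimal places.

Sorted (descending): 96, 90, 64, 63, 63, 63
The 3 values of 63 share dense rank 4.
Remaining distinct values take the next consecutive integers.
Group B values → pooled ranks: 63→4, 64→3, 90→2
Mean rank = (4 + 3 + 2) / 3 = 3.00

3.00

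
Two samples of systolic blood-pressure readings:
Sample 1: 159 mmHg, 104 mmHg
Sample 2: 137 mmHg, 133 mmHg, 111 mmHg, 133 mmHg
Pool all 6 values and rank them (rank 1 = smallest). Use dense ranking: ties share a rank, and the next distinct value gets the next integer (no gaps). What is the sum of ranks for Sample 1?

6

Sorted (ascending): 104, 111, 133, 133, 137, 159
The 2 values of 133 share dense rank 3.
Remaining distinct values take the next consecutive integers.
Sample 1 values → pooled ranks: 159→5, 104→1
Rank sum = 5 + 1 = 6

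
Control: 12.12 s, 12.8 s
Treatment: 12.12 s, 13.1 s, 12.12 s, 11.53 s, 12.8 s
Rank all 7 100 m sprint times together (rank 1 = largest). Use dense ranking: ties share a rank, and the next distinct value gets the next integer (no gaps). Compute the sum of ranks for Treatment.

13

Sorted (descending): 13.1, 12.8, 12.8, 12.12, 12.12, 12.12, 11.53
The 2 values of 12.8 share dense rank 2.
The 3 values of 12.12 share dense rank 3.
Remaining distinct values take the next consecutive integers.
Treatment values → pooled ranks: 12.12→3, 13.1→1, 12.12→3, 11.53→4, 12.8→2
Rank sum = 3 + 1 + 3 + 4 + 2 = 13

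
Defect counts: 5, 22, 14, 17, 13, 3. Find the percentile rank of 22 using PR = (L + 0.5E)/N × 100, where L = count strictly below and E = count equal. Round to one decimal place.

N = 6.
Strictly below 22: 5. Equal to 22: 1.
PR = (5 + 0.5·1)/6 × 100 = 91.7

91.7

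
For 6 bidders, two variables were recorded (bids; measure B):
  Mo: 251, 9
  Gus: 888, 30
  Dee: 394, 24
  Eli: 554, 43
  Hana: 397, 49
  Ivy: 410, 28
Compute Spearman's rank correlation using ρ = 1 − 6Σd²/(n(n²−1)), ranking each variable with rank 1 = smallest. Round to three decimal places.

0.600

Ranks of variable 1: 1, 6, 2, 5, 3, 4
Ranks of variable 2: 1, 4, 2, 5, 6, 3
d = r₁ − r₂: 0, 2, 0, 0, -3, 1
d²: 0, 4, 0, 0, 9, 1; Σd² = 14
ρ = 1 − 6·14/(6·35) = 1 − 84/210 = 0.600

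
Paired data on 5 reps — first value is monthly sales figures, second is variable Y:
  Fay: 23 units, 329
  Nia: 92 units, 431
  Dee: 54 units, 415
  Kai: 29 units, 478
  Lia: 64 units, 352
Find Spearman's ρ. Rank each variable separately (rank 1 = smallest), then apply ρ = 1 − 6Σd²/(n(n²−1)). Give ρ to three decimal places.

Ranks of variable 1: 1, 5, 3, 2, 4
Ranks of variable 2: 1, 4, 3, 5, 2
d = r₁ − r₂: 0, 1, 0, -3, 2
d²: 0, 1, 0, 9, 4; Σd² = 14
ρ = 1 − 6·14/(5·24) = 1 − 84/120 = 0.300

0.300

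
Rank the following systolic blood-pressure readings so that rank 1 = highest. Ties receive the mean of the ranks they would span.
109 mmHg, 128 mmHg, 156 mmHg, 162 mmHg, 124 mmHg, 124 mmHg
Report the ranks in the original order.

6, 3, 2, 1, 4.5, 4.5

Sorted (descending): 162, 156, 128, 124, 124, 109
The 2 values of 124 occupy positions 4–5 → average rank (4+5)/2 = 4.5.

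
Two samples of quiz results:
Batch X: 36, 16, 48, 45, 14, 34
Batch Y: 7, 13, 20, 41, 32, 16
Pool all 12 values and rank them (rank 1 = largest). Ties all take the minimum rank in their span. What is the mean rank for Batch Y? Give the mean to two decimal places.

Sorted (descending): 48, 45, 41, 36, 34, 32, 20, 16, 16, 14, 13, 7
The 2 values of 16 occupy positions 8–9 → each gets rank 8.
Batch Y values → pooled ranks: 7→12, 13→11, 20→7, 41→3, 32→6, 16→8
Mean rank = (12 + 11 + 7 + 3 + 6 + 8) / 6 = 7.83

7.83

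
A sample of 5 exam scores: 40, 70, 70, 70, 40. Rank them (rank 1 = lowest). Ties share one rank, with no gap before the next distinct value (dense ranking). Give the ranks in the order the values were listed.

Sorted (ascending): 40, 40, 70, 70, 70
The 2 values of 40 share dense rank 1.
The 3 values of 70 share dense rank 2.

1, 2, 2, 2, 1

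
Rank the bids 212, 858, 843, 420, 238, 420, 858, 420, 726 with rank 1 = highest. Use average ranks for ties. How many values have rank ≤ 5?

Sorted (descending): 858, 858, 843, 726, 420, 420, 420, 238, 212
The 2 values of 858 occupy positions 1–2 → average rank (1+2)/2 = 1.5.
The 3 values of 420 occupy positions 5–7 → average rank 6.
Ranks ≤ 5: {1.5, 1.5, 3, 4} → 4 values.

4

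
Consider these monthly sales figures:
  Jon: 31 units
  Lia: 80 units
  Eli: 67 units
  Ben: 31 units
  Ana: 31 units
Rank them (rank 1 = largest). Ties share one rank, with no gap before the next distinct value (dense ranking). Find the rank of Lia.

1

Sorted (descending): 80, 67, 31, 31, 31
The 3 values of 31 share dense rank 3.
Remaining distinct values take the next consecutive integers.
Lia has value 80 units → rank 1.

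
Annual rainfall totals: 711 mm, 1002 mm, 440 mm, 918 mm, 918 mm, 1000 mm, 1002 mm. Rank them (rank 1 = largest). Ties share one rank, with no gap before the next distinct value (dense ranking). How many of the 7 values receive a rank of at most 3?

5

Sorted (descending): 1002, 1002, 1000, 918, 918, 711, 440
The 2 values of 1002 share dense rank 1.
The 2 values of 918 share dense rank 3.
Remaining distinct values take the next consecutive integers.
Ranks ≤ 3: {1, 1, 2, 3, 3} → 5 values.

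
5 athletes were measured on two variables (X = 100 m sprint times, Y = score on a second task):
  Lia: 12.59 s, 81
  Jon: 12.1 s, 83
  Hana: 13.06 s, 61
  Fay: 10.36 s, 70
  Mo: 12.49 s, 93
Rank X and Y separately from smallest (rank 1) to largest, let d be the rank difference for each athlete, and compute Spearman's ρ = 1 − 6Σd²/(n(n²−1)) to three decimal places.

-0.300

Ranks of variable 1: 4, 2, 5, 1, 3
Ranks of variable 2: 3, 4, 1, 2, 5
d = r₁ − r₂: 1, -2, 4, -1, -2
d²: 1, 4, 16, 1, 4; Σd² = 26
ρ = 1 − 6·26/(5·24) = 1 − 156/120 = -0.300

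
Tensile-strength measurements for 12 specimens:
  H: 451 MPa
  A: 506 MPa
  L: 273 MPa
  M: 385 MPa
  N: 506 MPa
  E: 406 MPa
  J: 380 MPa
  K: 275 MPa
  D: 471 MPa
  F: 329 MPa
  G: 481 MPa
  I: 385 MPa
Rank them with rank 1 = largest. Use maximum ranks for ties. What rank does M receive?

Sorted (descending): 506, 506, 481, 471, 451, 406, 385, 385, 380, 329, 275, 273
The 2 values of 506 occupy positions 1–2 → each gets rank 2.
The 2 values of 385 occupy positions 7–8 → each gets rank 8.
M has value 385 MPa → rank 8.

8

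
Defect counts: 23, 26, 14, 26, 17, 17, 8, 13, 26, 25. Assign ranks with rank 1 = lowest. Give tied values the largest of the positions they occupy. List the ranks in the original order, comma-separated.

6, 10, 3, 10, 5, 5, 1, 2, 10, 7

Sorted (ascending): 8, 13, 14, 17, 17, 23, 25, 26, 26, 26
The 2 values of 17 occupy positions 4–5 → each gets rank 5.
The 3 values of 26 occupy positions 8–10 → each gets rank 10.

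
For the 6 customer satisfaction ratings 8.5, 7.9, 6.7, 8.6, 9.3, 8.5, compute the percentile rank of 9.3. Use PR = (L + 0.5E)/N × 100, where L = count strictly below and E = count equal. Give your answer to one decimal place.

N = 6.
Strictly below 9.3: 5. Equal to 9.3: 1.
PR = (5 + 0.5·1)/6 × 100 = 91.7

91.7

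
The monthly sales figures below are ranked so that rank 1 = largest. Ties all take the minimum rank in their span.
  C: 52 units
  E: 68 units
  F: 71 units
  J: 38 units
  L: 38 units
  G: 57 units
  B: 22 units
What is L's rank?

Sorted (descending): 71, 68, 57, 52, 38, 38, 22
The 2 values of 38 occupy positions 5–6 → each gets rank 5.
L has value 38 units → rank 5.

5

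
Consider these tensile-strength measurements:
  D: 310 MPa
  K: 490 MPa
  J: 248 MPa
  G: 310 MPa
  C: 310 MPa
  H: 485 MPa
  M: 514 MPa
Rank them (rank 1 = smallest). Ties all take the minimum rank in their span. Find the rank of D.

Sorted (ascending): 248, 310, 310, 310, 485, 490, 514
The 3 values of 310 occupy positions 2–4 → each gets rank 2.
D has value 310 MPa → rank 2.

2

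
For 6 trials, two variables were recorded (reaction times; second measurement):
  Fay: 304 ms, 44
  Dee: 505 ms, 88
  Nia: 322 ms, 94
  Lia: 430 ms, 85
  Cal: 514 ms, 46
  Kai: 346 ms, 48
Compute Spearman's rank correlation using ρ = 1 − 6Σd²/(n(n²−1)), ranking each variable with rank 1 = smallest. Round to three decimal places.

0.086

Ranks of variable 1: 1, 5, 2, 4, 6, 3
Ranks of variable 2: 1, 5, 6, 4, 2, 3
d = r₁ − r₂: 0, 0, -4, 0, 4, 0
d²: 0, 0, 16, 0, 16, 0; Σd² = 32
ρ = 1 − 6·32/(6·35) = 1 − 192/210 = 0.086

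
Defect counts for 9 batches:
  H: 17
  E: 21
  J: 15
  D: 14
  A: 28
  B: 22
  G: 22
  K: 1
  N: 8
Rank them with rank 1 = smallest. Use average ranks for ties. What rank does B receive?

7.5

Sorted (ascending): 1, 8, 14, 15, 17, 21, 22, 22, 28
The 2 values of 22 occupy positions 7–8 → average rank (7+8)/2 = 7.5.
B has value 22 → rank 7.5.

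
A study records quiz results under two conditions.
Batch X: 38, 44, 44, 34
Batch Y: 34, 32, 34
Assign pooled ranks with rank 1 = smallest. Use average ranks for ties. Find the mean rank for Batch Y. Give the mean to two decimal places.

2.33

Sorted (ascending): 32, 34, 34, 34, 38, 44, 44
The 3 values of 34 occupy positions 2–4 → average rank 3.
The 2 values of 44 occupy positions 6–7 → average rank (6+7)/2 = 6.5.
Batch Y values → pooled ranks: 34→3, 32→1, 34→3
Mean rank = (3 + 1 + 3) / 3 = 2.33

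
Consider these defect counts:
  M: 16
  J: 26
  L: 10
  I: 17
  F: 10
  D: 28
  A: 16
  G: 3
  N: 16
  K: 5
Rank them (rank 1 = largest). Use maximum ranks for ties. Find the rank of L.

8

Sorted (descending): 28, 26, 17, 16, 16, 16, 10, 10, 5, 3
The 3 values of 16 occupy positions 4–6 → each gets rank 6.
The 2 values of 10 occupy positions 7–8 → each gets rank 8.
L has value 10 → rank 8.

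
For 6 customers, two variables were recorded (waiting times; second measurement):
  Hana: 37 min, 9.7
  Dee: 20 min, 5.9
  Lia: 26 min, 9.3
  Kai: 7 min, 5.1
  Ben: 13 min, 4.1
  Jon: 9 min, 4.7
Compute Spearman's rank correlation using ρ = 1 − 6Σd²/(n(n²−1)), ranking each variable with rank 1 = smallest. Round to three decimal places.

0.771

Ranks of variable 1: 6, 4, 5, 1, 3, 2
Ranks of variable 2: 6, 4, 5, 3, 1, 2
d = r₁ − r₂: 0, 0, 0, -2, 2, 0
d²: 0, 0, 0, 4, 4, 0; Σd² = 8
ρ = 1 − 6·8/(6·35) = 1 − 48/210 = 0.771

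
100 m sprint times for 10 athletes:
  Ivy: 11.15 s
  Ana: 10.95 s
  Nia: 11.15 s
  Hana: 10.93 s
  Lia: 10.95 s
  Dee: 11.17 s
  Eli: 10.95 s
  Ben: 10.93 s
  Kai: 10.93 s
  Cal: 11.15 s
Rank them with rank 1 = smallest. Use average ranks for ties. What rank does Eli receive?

Sorted (ascending): 10.93, 10.93, 10.93, 10.95, 10.95, 10.95, 11.15, 11.15, 11.15, 11.17
The 3 values of 10.93 occupy positions 1–3 → average rank 2.
The 3 values of 10.95 occupy positions 4–6 → average rank 5.
The 3 values of 11.15 occupy positions 7–9 → average rank 8.
Eli has value 10.95 s → rank 5.

5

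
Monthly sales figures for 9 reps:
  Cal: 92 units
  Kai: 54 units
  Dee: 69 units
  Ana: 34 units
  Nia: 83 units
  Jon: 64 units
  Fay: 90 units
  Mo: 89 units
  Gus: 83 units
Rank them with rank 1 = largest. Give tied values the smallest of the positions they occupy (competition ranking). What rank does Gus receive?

4

Sorted (descending): 92, 90, 89, 83, 83, 69, 64, 54, 34
The 2 values of 83 occupy positions 4–5 → each gets rank 4.
Gus has value 83 units → rank 4.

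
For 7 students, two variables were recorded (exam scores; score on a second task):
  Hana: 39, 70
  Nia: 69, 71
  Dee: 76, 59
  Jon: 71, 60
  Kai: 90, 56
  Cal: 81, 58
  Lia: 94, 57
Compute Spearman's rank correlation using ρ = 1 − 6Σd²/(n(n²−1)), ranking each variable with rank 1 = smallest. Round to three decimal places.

Ranks of variable 1: 1, 2, 4, 3, 6, 5, 7
Ranks of variable 2: 6, 7, 4, 5, 1, 3, 2
d = r₁ − r₂: -5, -5, 0, -2, 5, 2, 5
d²: 25, 25, 0, 4, 25, 4, 25; Σd² = 108
ρ = 1 − 6·108/(7·48) = 1 − 648/336 = -0.929

-0.929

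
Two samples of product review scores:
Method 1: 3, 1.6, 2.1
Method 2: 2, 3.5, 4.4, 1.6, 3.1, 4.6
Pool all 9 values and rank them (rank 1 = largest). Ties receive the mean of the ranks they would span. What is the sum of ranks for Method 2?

Sorted (descending): 4.6, 4.4, 3.5, 3.1, 3, 2.1, 2, 1.6, 1.6
The 2 values of 1.6 occupy positions 8–9 → average rank (8+9)/2 = 8.5.
Method 2 values → pooled ranks: 2→7, 3.5→3, 4.4→2, 1.6→8.5, 3.1→4, 4.6→1
Rank sum = 7 + 3 + 2 + 8.5 + 4 + 1 = 25.5

25.5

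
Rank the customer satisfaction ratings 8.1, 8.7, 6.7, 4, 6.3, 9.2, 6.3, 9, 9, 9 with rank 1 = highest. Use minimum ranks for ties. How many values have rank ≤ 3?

Sorted (descending): 9.2, 9, 9, 9, 8.7, 8.1, 6.7, 6.3, 6.3, 4
The 3 values of 9 occupy positions 2–4 → each gets rank 2.
The 2 values of 6.3 occupy positions 8–9 → each gets rank 8.
Ranks ≤ 3: {1, 2, 2, 2} → 4 values.

4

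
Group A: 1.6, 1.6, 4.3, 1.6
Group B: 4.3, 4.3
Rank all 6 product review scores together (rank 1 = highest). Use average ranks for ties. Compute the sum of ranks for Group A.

17

Sorted (descending): 4.3, 4.3, 4.3, 1.6, 1.6, 1.6
The 3 values of 4.3 occupy positions 1–3 → average rank 2.
The 3 values of 1.6 occupy positions 4–6 → average rank 5.
Group A values → pooled ranks: 1.6→5, 1.6→5, 4.3→2, 1.6→5
Rank sum = 5 + 5 + 2 + 5 = 17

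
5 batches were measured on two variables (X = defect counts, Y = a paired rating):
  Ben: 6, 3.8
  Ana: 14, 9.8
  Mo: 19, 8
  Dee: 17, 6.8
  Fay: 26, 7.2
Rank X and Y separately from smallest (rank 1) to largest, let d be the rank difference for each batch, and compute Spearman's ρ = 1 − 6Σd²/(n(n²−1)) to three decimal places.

0.300

Ranks of variable 1: 1, 2, 4, 3, 5
Ranks of variable 2: 1, 5, 4, 2, 3
d = r₁ − r₂: 0, -3, 0, 1, 2
d²: 0, 9, 0, 1, 4; Σd² = 14
ρ = 1 − 6·14/(5·24) = 1 − 84/120 = 0.300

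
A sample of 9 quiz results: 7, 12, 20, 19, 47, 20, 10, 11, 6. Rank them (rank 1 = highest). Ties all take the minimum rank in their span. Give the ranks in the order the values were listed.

Sorted (descending): 47, 20, 20, 19, 12, 11, 10, 7, 6
The 2 values of 20 occupy positions 2–3 → each gets rank 2.

8, 5, 2, 4, 1, 2, 7, 6, 9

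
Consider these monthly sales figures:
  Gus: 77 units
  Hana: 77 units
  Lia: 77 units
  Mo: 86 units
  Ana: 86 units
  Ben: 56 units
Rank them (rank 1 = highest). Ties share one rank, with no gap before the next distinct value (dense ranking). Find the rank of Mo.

Sorted (descending): 86, 86, 77, 77, 77, 56
The 2 values of 86 share dense rank 1.
The 3 values of 77 share dense rank 2.
Remaining distinct values take the next consecutive integers.
Mo has value 86 units → rank 1.

1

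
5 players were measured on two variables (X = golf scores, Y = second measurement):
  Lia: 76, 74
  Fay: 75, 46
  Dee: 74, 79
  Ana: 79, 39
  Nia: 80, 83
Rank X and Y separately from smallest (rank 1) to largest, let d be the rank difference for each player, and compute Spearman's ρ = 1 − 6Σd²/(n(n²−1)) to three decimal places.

Ranks of variable 1: 3, 2, 1, 4, 5
Ranks of variable 2: 3, 2, 4, 1, 5
d = r₁ − r₂: 0, 0, -3, 3, 0
d²: 0, 0, 9, 9, 0; Σd² = 18
ρ = 1 − 6·18/(5·24) = 1 − 108/120 = 0.100

0.100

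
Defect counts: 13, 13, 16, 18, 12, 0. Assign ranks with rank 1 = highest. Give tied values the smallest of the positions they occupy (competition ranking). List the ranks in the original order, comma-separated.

3, 3, 2, 1, 5, 6

Sorted (descending): 18, 16, 13, 13, 12, 0
The 2 values of 13 occupy positions 3–4 → each gets rank 3.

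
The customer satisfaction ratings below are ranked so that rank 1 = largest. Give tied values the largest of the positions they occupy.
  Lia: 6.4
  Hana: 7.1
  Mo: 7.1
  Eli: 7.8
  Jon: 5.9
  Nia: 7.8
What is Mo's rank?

Sorted (descending): 7.8, 7.8, 7.1, 7.1, 6.4, 5.9
The 2 values of 7.8 occupy positions 1–2 → each gets rank 2.
The 2 values of 7.1 occupy positions 3–4 → each gets rank 4.
Mo has value 7.1 → rank 4.

4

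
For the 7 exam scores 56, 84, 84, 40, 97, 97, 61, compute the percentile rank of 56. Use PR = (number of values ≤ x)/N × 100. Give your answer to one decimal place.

N = 7.
Strictly below 56: 1. Equal to 56: 1.
PR = 2/7 × 100 = 28.6

28.6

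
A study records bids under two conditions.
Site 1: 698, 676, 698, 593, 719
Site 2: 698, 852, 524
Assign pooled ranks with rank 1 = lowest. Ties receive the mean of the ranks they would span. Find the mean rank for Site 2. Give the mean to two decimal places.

Sorted (ascending): 524, 593, 676, 698, 698, 698, 719, 852
The 3 values of 698 occupy positions 4–6 → average rank 5.
Site 2 values → pooled ranks: 698→5, 852→8, 524→1
Mean rank = (5 + 8 + 1) / 3 = 4.67

4.67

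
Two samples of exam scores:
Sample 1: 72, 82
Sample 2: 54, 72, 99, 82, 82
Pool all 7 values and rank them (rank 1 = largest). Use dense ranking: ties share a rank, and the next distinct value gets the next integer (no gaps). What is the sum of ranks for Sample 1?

Sorted (descending): 99, 82, 82, 82, 72, 72, 54
The 3 values of 82 share dense rank 2.
The 2 values of 72 share dense rank 3.
Remaining distinct values take the next consecutive integers.
Sample 1 values → pooled ranks: 72→3, 82→2
Rank sum = 3 + 2 = 5

5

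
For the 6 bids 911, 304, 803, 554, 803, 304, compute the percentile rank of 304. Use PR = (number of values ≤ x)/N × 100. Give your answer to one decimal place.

N = 6.
Strictly below 304: 0. Equal to 304: 2.
PR = 2/6 × 100 = 33.3

33.3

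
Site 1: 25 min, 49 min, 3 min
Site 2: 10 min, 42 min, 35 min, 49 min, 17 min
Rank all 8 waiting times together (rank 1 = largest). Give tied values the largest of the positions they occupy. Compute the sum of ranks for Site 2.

22

Sorted (descending): 49, 49, 42, 35, 25, 17, 10, 3
The 2 values of 49 occupy positions 1–2 → each gets rank 2.
Site 2 values → pooled ranks: 10→7, 42→3, 35→4, 49→2, 17→6
Rank sum = 7 + 3 + 4 + 2 + 6 = 22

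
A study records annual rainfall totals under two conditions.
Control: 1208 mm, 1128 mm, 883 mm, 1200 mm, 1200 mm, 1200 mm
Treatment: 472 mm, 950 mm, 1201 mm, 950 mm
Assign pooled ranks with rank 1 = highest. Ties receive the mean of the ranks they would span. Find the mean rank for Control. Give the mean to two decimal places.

Sorted (descending): 1208, 1201, 1200, 1200, 1200, 1128, 950, 950, 883, 472
The 3 values of 1200 occupy positions 3–5 → average rank 4.
The 2 values of 950 occupy positions 7–8 → average rank (7+8)/2 = 7.5.
Control values → pooled ranks: 1208→1, 1128→6, 883→9, 1200→4, 1200→4, 1200→4
Mean rank = (1 + 6 + 9 + 4 + 4 + 4) / 6 = 4.67

4.67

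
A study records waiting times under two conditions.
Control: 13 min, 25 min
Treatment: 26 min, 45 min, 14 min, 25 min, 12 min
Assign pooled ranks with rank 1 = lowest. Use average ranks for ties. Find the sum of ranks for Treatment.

Sorted (ascending): 12, 13, 14, 25, 25, 26, 45
The 2 values of 25 occupy positions 4–5 → average rank (4+5)/2 = 4.5.
Treatment values → pooled ranks: 26→6, 45→7, 14→3, 25→4.5, 12→1
Rank sum = 6 + 7 + 3 + 4.5 + 1 = 21.5

21.5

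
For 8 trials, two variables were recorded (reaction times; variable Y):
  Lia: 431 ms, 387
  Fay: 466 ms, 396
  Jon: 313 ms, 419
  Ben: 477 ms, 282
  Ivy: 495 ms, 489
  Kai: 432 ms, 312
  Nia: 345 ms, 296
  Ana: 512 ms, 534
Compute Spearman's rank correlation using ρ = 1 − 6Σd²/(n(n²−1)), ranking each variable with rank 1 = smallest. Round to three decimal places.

Ranks of variable 1: 3, 5, 1, 6, 7, 4, 2, 8
Ranks of variable 2: 4, 5, 6, 1, 7, 3, 2, 8
d = r₁ − r₂: -1, 0, -5, 5, 0, 1, 0, 0
d²: 1, 0, 25, 25, 0, 1, 0, 0; Σd² = 52
ρ = 1 − 6·52/(8·63) = 1 − 312/504 = 0.381

0.381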